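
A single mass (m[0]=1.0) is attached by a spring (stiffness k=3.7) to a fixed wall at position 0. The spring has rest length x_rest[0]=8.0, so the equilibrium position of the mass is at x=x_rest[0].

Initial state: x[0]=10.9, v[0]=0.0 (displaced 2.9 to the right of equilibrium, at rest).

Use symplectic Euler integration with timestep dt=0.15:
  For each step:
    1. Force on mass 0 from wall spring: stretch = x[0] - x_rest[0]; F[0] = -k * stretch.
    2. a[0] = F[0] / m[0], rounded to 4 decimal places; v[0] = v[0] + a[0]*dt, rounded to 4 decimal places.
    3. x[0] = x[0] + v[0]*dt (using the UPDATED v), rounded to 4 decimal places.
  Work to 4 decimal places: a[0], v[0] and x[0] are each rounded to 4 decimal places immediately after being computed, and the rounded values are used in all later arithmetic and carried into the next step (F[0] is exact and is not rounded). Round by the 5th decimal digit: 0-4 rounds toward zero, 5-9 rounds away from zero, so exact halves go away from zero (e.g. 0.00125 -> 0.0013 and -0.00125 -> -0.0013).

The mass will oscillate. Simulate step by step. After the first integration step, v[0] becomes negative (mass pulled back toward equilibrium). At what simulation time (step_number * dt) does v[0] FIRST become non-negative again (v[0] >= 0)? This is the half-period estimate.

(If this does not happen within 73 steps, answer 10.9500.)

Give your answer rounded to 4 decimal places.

Answer: 1.6500

Derivation:
Step 0: x=[10.9000] v=[0.0000]
Step 1: x=[10.6586] v=[-1.6095]
Step 2: x=[10.1959] v=[-3.0850]
Step 3: x=[9.5503] v=[-4.3037]
Step 4: x=[8.7757] v=[-5.1641]
Step 5: x=[7.9365] v=[-5.5946]
Step 6: x=[7.1026] v=[-5.5594]
Step 7: x=[6.3434] v=[-5.0613]
Step 8: x=[5.7221] v=[-4.1419]
Step 9: x=[5.2904] v=[-2.8777]
Step 10: x=[5.0843] v=[-1.3739]
Step 11: x=[5.1209] v=[0.2443]
First v>=0 after going negative at step 11, time=1.6500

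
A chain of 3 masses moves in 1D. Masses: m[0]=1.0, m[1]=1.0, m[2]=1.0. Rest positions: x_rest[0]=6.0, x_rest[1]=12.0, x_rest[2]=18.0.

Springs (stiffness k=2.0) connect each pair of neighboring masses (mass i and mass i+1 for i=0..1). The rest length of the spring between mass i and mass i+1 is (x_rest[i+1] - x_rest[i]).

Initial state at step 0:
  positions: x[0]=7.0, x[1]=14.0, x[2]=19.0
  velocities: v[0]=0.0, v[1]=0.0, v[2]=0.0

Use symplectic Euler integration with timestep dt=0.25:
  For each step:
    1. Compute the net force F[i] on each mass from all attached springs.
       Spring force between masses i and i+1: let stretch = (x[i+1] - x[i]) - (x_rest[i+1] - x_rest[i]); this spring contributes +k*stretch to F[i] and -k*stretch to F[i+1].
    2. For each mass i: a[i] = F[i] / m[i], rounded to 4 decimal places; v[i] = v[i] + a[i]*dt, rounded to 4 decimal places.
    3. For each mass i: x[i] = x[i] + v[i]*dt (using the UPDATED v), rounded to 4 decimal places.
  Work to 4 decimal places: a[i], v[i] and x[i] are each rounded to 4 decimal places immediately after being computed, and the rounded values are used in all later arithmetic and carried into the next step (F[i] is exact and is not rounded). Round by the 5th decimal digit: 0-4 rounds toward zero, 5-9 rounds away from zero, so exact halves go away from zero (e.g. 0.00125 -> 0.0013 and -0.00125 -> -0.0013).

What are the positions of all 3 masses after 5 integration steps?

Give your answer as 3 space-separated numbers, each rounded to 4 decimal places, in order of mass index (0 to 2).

Step 0: x=[7.0000 14.0000 19.0000] v=[0.0000 0.0000 0.0000]
Step 1: x=[7.1250 13.7500 19.1250] v=[0.5000 -1.0000 0.5000]
Step 2: x=[7.3281 13.3438 19.3281] v=[0.8125 -1.6250 0.8125]
Step 3: x=[7.5332 12.9336 19.5332] v=[0.8204 -1.6407 0.8204]
Step 4: x=[7.6634 12.6733 19.6634] v=[0.5206 -1.0411 0.5206]
Step 5: x=[7.6698 12.6606 19.6698] v=[0.0256 -0.0510 0.0256]

Answer: 7.6698 12.6606 19.6698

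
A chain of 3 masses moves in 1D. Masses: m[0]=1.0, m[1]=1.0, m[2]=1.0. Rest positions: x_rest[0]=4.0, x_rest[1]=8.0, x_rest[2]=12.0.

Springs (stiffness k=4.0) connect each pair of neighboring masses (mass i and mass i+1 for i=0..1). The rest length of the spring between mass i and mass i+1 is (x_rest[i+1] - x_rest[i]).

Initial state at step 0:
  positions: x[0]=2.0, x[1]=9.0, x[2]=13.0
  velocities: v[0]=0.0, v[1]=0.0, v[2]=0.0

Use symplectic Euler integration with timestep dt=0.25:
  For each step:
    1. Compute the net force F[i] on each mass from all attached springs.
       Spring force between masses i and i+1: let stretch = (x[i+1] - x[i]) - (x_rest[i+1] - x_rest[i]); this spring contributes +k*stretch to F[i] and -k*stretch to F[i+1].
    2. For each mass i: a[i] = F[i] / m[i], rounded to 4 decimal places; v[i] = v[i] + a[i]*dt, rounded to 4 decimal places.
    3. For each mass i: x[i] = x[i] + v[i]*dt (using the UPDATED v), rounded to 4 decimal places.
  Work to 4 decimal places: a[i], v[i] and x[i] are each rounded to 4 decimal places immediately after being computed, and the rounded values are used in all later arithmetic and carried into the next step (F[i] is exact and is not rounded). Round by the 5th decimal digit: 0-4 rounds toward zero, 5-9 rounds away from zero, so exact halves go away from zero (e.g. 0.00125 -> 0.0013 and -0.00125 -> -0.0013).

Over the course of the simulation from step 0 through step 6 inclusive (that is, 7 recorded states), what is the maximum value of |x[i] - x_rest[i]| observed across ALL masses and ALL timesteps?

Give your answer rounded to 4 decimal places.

Answer: 2.0300

Derivation:
Step 0: x=[2.0000 9.0000 13.0000] v=[0.0000 0.0000 0.0000]
Step 1: x=[2.7500 8.2500 13.0000] v=[3.0000 -3.0000 0.0000]
Step 2: x=[3.8750 7.3125 12.8125] v=[4.5000 -3.7500 -0.7500]
Step 3: x=[4.8594 6.8906 12.2500] v=[3.9375 -1.6875 -2.2500]
Step 4: x=[5.3516 7.3008 11.3477] v=[1.9687 1.6407 -3.6094]
Step 5: x=[5.3311 8.2354 10.4336] v=[-0.0821 3.7384 -3.6563]
Step 6: x=[5.0367 8.9935 9.9700] v=[-1.1778 3.0323 -1.8545]
Max displacement = 2.0300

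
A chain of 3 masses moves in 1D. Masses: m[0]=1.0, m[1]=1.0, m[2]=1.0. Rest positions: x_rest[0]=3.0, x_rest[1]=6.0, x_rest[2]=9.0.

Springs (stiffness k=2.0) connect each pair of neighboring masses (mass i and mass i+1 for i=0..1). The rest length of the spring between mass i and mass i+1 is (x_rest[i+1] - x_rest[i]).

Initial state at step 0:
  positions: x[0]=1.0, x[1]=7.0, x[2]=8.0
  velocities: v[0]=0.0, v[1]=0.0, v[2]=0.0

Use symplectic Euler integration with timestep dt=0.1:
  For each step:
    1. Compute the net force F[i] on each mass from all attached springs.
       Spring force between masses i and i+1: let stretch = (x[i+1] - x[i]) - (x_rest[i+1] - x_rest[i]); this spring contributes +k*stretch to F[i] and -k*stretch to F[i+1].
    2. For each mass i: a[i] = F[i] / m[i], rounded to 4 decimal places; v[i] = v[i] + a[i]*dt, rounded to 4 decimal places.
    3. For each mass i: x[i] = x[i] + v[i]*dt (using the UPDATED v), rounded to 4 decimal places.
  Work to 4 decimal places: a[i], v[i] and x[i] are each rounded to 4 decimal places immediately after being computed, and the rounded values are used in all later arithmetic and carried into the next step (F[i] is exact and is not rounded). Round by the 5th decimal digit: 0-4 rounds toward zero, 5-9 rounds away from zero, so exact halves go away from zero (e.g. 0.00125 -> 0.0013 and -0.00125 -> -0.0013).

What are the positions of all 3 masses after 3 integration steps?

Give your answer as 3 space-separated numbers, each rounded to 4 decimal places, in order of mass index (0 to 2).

Step 0: x=[1.0000 7.0000 8.0000] v=[0.0000 0.0000 0.0000]
Step 1: x=[1.0600 6.9000 8.0400] v=[0.6000 -1.0000 0.4000]
Step 2: x=[1.1768 6.7060 8.1172] v=[1.1680 -1.9400 0.7720]
Step 3: x=[1.3442 6.4296 8.2262] v=[1.6738 -2.7636 1.0898]

Answer: 1.3442 6.4296 8.2262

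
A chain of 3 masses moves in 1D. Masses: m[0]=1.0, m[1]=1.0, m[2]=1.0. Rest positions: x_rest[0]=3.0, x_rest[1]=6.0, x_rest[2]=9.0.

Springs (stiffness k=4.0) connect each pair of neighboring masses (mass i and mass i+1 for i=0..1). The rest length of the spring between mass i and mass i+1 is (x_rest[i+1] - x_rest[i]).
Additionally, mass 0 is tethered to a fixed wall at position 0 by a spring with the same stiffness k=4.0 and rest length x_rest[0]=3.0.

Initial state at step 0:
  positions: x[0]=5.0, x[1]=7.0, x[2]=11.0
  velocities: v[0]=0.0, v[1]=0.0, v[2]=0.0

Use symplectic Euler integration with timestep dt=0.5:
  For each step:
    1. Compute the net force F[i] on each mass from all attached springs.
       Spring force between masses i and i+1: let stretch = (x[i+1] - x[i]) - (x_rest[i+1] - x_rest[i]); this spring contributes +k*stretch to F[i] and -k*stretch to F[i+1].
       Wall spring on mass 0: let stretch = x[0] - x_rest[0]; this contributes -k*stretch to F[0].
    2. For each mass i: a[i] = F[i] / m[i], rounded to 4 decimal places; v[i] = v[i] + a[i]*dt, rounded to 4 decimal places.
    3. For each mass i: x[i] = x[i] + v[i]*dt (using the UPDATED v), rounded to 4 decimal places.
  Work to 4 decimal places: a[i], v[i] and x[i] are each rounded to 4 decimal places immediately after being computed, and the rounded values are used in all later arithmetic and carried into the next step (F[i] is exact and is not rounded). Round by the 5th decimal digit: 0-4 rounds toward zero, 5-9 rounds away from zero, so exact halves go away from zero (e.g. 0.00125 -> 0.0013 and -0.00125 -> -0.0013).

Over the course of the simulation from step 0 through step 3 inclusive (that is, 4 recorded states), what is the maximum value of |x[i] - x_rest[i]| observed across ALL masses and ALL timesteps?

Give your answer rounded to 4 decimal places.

Step 0: x=[5.0000 7.0000 11.0000] v=[0.0000 0.0000 0.0000]
Step 1: x=[2.0000 9.0000 10.0000] v=[-6.0000 4.0000 -2.0000]
Step 2: x=[4.0000 5.0000 11.0000] v=[4.0000 -8.0000 2.0000]
Step 3: x=[3.0000 6.0000 9.0000] v=[-2.0000 2.0000 -4.0000]
Max displacement = 3.0000

Answer: 3.0000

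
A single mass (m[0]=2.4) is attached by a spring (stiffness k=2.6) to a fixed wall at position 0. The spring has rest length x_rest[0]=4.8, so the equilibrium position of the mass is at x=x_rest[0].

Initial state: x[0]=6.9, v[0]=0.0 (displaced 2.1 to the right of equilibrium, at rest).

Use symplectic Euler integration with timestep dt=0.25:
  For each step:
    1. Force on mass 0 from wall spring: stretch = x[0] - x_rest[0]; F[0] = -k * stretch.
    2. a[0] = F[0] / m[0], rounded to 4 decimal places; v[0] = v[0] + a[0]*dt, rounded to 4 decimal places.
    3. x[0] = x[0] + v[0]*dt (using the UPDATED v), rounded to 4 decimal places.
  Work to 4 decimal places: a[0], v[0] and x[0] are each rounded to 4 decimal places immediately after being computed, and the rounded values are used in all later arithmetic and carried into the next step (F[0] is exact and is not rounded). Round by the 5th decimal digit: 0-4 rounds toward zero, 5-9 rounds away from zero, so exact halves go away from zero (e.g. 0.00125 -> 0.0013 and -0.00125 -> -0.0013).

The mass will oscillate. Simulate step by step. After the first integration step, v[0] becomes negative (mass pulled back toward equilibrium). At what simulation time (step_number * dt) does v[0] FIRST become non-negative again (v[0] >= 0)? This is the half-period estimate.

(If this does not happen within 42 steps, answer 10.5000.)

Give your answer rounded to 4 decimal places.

Answer: 3.2500

Derivation:
Step 0: x=[6.9000] v=[0.0000]
Step 1: x=[6.7578] v=[-0.5688]
Step 2: x=[6.4830] v=[-1.0991]
Step 3: x=[6.0943] v=[-1.5549]
Step 4: x=[5.6179] v=[-1.9055]
Step 5: x=[5.0862] v=[-2.1270]
Step 6: x=[4.5351] v=[-2.2045]
Step 7: x=[4.0019] v=[-2.1328]
Step 8: x=[3.5227] v=[-1.9167]
Step 9: x=[3.1300] v=[-1.5708]
Step 10: x=[2.8504] v=[-1.1185]
Step 11: x=[2.7028] v=[-0.5905]
Step 12: x=[2.6972] v=[-0.0225]
Step 13: x=[2.8340] v=[0.5470]
First v>=0 after going negative at step 13, time=3.2500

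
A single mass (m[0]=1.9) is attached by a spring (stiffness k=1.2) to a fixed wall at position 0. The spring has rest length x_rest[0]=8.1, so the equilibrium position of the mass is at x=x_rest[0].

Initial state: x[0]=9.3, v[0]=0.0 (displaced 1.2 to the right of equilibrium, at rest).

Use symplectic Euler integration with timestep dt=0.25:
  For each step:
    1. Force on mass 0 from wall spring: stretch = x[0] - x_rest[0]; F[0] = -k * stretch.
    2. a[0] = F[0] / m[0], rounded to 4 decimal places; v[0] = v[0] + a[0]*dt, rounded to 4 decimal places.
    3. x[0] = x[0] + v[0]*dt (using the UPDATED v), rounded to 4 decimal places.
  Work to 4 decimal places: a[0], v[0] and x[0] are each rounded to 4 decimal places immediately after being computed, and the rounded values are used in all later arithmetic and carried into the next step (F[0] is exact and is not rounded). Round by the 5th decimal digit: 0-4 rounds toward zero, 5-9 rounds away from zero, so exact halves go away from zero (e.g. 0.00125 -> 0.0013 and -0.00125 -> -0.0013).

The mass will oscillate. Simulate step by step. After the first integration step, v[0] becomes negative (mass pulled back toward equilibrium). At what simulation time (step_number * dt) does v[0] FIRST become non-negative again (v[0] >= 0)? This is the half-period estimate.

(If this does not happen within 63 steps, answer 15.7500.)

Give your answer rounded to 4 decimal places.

Answer: 4.0000

Derivation:
Step 0: x=[9.3000] v=[0.0000]
Step 1: x=[9.2526] v=[-0.1895]
Step 2: x=[9.1597] v=[-0.3715]
Step 3: x=[9.0250] v=[-0.5388]
Step 4: x=[8.8538] v=[-0.6849]
Step 5: x=[8.6528] v=[-0.8039]
Step 6: x=[8.4300] v=[-0.8912]
Step 7: x=[8.1942] v=[-0.9433]
Step 8: x=[7.9547] v=[-0.9582]
Step 9: x=[7.7209] v=[-0.9353]
Step 10: x=[7.5020] v=[-0.8755]
Step 11: x=[7.3067] v=[-0.7811]
Step 12: x=[7.1427] v=[-0.6559]
Step 13: x=[7.0165] v=[-0.5048]
Step 14: x=[6.9331] v=[-0.3337]
Step 15: x=[6.8957] v=[-0.1495]
Step 16: x=[6.9059] v=[0.0407]
First v>=0 after going negative at step 16, time=4.0000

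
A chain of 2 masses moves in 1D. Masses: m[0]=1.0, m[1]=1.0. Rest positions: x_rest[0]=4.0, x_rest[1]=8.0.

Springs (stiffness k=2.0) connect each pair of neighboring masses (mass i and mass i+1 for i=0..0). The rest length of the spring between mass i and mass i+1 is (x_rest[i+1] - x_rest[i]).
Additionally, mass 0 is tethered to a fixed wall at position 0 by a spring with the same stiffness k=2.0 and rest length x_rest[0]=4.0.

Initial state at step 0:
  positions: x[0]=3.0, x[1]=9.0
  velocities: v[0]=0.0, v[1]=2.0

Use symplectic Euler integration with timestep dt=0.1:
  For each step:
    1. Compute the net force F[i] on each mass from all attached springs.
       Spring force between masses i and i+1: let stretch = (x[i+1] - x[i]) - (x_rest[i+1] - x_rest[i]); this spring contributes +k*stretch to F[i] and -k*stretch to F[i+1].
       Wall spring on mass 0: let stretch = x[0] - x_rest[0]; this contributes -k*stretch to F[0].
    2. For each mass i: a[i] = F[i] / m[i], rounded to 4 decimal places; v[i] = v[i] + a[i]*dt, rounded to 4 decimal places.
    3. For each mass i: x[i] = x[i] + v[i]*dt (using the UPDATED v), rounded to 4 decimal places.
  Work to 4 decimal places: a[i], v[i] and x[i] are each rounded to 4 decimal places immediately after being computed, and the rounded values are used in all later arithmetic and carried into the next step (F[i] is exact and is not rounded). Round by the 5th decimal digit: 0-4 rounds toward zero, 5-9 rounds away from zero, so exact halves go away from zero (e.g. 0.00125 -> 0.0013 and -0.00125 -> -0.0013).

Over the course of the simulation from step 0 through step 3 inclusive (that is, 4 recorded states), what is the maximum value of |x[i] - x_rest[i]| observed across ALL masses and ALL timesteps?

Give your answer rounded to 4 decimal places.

Answer: 1.3541

Derivation:
Step 0: x=[3.0000 9.0000] v=[0.0000 2.0000]
Step 1: x=[3.0600 9.1600] v=[0.6000 1.6000]
Step 2: x=[3.1808 9.2780] v=[1.2080 1.1800]
Step 3: x=[3.3599 9.3541] v=[1.7913 0.7606]
Max displacement = 1.3541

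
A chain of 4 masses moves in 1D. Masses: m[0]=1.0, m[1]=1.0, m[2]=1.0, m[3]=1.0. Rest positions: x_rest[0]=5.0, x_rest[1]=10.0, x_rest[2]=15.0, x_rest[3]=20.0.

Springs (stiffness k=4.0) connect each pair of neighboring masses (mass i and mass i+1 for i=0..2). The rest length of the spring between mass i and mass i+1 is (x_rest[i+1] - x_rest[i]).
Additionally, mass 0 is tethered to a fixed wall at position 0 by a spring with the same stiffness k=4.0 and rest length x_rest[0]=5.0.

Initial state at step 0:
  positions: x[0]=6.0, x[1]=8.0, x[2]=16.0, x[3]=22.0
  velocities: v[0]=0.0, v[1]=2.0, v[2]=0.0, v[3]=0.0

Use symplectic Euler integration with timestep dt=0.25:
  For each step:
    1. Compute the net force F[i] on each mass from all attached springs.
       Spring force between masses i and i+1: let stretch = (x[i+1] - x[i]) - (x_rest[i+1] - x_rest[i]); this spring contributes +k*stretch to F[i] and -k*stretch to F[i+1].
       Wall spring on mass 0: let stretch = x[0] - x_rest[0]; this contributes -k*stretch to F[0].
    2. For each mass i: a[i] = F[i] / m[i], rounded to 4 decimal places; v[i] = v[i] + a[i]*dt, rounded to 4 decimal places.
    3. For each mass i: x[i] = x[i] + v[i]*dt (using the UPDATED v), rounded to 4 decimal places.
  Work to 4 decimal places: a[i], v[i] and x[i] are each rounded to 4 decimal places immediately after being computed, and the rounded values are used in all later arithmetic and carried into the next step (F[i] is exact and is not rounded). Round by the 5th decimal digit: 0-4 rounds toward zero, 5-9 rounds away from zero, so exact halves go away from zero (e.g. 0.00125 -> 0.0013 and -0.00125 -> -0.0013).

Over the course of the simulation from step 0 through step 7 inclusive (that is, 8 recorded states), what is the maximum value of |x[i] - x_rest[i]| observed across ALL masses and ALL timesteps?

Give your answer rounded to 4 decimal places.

Answer: 2.9844

Derivation:
Step 0: x=[6.0000 8.0000 16.0000 22.0000] v=[0.0000 2.0000 0.0000 0.0000]
Step 1: x=[5.0000 10.0000 15.5000 21.7500] v=[-4.0000 8.0000 -2.0000 -1.0000]
Step 2: x=[4.0000 12.1250 15.1875 21.1875] v=[-4.0000 8.5000 -1.2500 -2.2500]
Step 3: x=[4.0313 12.9844 15.6094 20.3750] v=[0.1250 3.4375 1.6875 -3.2500]
Step 4: x=[5.2930 12.2618 16.5664 19.6211] v=[5.0468 -2.8906 3.8281 -3.0156]
Step 5: x=[6.9737 10.8731 17.2110 19.3535] v=[6.7226 -5.5548 2.5782 -1.0703]
Step 6: x=[7.8858 10.0940 16.8067 19.8003] v=[3.6483 -3.1163 -1.6172 1.7872]
Step 7: x=[7.3785 10.4411 15.4726 20.7487] v=[-2.0293 1.3882 -5.3363 3.7936]
Max displacement = 2.9844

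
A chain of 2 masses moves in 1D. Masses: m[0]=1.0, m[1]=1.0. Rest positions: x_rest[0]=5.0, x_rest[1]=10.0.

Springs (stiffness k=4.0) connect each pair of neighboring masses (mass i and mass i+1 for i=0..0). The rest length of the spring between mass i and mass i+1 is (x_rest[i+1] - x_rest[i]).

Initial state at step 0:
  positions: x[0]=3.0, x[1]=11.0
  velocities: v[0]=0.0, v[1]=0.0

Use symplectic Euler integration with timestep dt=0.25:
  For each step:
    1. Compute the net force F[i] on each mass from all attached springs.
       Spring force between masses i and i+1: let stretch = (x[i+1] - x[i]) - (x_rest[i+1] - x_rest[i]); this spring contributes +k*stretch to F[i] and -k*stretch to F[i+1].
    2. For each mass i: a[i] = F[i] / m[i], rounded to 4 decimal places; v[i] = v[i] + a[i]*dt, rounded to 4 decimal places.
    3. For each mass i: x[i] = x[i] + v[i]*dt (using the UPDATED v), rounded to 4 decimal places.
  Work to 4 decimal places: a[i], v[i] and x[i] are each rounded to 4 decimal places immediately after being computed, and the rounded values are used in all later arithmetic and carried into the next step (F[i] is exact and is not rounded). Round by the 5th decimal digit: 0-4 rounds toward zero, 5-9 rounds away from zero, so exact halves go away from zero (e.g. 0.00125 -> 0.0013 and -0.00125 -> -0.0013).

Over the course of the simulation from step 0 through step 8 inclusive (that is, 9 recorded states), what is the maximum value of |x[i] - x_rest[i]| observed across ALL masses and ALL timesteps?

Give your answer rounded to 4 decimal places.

Answer: 2.0937

Derivation:
Step 0: x=[3.0000 11.0000] v=[0.0000 0.0000]
Step 1: x=[3.7500 10.2500] v=[3.0000 -3.0000]
Step 2: x=[4.8750 9.1250] v=[4.5000 -4.5000]
Step 3: x=[5.8125 8.1875] v=[3.7500 -3.7500]
Step 4: x=[6.0938 7.9063] v=[1.1250 -1.1250]
Step 5: x=[5.5782 8.4219] v=[-2.0625 2.0625]
Step 6: x=[4.5235 9.4766] v=[-4.2188 4.2188]
Step 7: x=[3.4571 10.5430] v=[-4.2657 4.2657]
Step 8: x=[2.9122 11.0880] v=[-2.1798 2.1798]
Max displacement = 2.0937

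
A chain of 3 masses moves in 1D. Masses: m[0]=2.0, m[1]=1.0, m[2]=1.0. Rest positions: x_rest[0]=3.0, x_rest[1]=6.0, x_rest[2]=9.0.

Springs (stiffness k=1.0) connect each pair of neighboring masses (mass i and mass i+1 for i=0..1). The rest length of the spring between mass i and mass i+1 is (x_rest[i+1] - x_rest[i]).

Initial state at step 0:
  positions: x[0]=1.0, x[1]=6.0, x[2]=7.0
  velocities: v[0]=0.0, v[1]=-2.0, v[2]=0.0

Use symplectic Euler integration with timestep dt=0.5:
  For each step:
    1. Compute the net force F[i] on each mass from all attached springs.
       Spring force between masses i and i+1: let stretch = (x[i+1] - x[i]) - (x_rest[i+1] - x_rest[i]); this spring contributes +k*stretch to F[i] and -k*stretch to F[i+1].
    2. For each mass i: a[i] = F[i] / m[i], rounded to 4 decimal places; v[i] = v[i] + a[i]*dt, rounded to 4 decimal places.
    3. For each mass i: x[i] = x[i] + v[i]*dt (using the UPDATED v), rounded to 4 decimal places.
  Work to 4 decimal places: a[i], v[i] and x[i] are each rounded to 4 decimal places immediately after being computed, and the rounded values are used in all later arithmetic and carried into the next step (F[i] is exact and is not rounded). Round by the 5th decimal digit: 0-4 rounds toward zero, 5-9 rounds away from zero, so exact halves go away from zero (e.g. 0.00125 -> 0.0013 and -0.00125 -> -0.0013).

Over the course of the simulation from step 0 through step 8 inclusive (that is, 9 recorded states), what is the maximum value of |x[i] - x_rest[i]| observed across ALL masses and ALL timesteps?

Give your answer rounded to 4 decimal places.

Step 0: x=[1.0000 6.0000 7.0000] v=[0.0000 -2.0000 0.0000]
Step 1: x=[1.2500 4.0000 7.5000] v=[0.5000 -4.0000 1.0000]
Step 2: x=[1.4688 2.1875 7.8750] v=[0.4375 -3.6250 0.7500]
Step 3: x=[1.4024 1.6172 7.5781] v=[-0.1329 -1.1406 -0.5938]
Step 4: x=[0.9878 2.4835 6.5410] v=[-0.8292 1.7325 -2.0743]
Step 5: x=[0.3852 3.9902 5.2395] v=[-1.2053 3.0134 -2.6031]
Step 6: x=[-0.1419 4.9080 4.3756] v=[-1.0541 1.8356 -1.7278]
Step 7: x=[-0.4127 4.4302 4.3948] v=[-0.5416 -0.9556 0.0384]
Step 8: x=[-0.4532 2.7328 5.1729] v=[-0.0809 -3.3948 1.5561]
Max displacement = 4.6244

Answer: 4.6244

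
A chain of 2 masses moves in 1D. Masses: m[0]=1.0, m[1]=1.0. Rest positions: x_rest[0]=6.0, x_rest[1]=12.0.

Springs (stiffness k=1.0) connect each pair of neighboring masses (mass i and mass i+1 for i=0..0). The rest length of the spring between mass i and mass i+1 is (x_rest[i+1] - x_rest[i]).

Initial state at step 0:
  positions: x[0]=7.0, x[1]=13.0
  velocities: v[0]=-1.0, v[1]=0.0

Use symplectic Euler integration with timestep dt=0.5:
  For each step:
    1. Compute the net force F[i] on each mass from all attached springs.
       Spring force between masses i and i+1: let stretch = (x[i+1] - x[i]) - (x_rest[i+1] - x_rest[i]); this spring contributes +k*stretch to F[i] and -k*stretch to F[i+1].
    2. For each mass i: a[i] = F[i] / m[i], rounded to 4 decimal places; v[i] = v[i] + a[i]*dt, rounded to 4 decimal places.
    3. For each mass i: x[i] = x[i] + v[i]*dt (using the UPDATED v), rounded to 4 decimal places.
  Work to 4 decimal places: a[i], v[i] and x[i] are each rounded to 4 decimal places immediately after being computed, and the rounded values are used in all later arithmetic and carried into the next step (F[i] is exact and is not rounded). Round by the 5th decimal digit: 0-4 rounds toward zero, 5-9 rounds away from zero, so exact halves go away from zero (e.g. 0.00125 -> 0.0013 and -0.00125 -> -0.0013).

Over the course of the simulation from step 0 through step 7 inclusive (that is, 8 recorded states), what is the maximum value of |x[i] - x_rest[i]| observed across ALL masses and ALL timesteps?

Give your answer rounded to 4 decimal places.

Step 0: x=[7.0000 13.0000] v=[-1.0000 0.0000]
Step 1: x=[6.5000 13.0000] v=[-1.0000 0.0000]
Step 2: x=[6.1250 12.8750] v=[-0.7500 -0.2500]
Step 3: x=[5.9375 12.5625] v=[-0.3750 -0.6250]
Step 4: x=[5.9063 12.0938] v=[-0.0625 -0.9375]
Step 5: x=[5.9220 11.5782] v=[0.0313 -1.0313]
Step 6: x=[5.8517 11.1485] v=[-0.1406 -0.8594]
Step 7: x=[5.6056 10.8946] v=[-0.4922 -0.5078]
Max displacement = 1.1054

Answer: 1.1054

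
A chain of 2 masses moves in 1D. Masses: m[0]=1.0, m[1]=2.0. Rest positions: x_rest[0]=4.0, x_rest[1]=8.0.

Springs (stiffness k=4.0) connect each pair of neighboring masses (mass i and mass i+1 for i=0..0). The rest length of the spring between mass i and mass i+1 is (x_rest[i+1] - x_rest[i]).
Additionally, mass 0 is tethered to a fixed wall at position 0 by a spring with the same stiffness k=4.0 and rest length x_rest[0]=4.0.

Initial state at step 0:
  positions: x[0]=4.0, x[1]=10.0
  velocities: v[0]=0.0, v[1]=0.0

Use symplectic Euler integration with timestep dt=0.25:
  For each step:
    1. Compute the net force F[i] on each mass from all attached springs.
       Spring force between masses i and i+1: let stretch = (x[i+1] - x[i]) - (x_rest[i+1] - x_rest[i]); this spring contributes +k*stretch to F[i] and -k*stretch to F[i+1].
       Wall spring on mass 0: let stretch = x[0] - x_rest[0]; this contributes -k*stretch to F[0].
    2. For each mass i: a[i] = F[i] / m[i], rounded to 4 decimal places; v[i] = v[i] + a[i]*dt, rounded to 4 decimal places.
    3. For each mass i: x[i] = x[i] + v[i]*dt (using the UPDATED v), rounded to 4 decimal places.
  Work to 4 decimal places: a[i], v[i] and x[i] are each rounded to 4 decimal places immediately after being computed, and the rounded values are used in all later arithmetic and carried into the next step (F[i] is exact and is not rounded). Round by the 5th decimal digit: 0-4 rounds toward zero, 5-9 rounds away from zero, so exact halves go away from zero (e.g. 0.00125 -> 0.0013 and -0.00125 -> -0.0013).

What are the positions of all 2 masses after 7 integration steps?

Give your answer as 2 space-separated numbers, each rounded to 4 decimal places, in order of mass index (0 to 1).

Answer: 2.8852 7.9346

Derivation:
Step 0: x=[4.0000 10.0000] v=[0.0000 0.0000]
Step 1: x=[4.5000 9.7500] v=[2.0000 -1.0000]
Step 2: x=[5.1875 9.3438] v=[2.7500 -1.6250]
Step 3: x=[5.6172 8.9180] v=[1.7188 -1.7032]
Step 4: x=[5.4678 8.5796] v=[-0.5976 -1.3536]
Step 5: x=[4.7294 8.3522] v=[-2.9536 -0.9095]
Step 6: x=[3.7144 8.1720] v=[-4.0602 -0.7209]
Step 7: x=[2.8852 7.9346] v=[-3.3170 -0.9497]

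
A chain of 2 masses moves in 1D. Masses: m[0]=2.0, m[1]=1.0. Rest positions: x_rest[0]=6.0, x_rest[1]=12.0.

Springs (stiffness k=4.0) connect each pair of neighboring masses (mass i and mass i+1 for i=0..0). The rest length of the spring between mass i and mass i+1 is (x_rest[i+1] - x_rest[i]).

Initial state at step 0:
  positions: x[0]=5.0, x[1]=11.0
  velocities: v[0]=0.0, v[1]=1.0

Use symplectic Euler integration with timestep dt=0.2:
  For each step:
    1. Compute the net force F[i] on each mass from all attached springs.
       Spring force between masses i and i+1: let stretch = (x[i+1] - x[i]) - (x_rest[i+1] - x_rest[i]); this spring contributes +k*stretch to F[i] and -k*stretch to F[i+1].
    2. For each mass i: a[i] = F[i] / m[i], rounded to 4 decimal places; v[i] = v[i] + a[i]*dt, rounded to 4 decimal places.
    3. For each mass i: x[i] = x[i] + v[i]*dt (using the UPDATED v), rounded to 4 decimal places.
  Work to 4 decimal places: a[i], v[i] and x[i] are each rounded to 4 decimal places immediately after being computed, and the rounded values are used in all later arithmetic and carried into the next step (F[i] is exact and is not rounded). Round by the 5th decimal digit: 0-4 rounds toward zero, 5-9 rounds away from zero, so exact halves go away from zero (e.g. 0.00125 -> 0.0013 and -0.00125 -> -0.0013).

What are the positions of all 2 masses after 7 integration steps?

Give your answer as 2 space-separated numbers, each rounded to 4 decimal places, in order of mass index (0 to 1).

Step 0: x=[5.0000 11.0000] v=[0.0000 1.0000]
Step 1: x=[5.0000 11.2000] v=[0.0000 1.0000]
Step 2: x=[5.0160 11.3680] v=[0.0800 0.8400]
Step 3: x=[5.0602 11.4797] v=[0.2208 0.5584]
Step 4: x=[5.1379 11.5243] v=[0.3886 0.2228]
Step 5: x=[5.2465 11.5070] v=[0.5432 -0.0863]
Step 6: x=[5.3760 11.4481] v=[0.6474 -0.2947]
Step 7: x=[5.5112 11.3776] v=[0.6762 -0.3524]

Answer: 5.5112 11.3776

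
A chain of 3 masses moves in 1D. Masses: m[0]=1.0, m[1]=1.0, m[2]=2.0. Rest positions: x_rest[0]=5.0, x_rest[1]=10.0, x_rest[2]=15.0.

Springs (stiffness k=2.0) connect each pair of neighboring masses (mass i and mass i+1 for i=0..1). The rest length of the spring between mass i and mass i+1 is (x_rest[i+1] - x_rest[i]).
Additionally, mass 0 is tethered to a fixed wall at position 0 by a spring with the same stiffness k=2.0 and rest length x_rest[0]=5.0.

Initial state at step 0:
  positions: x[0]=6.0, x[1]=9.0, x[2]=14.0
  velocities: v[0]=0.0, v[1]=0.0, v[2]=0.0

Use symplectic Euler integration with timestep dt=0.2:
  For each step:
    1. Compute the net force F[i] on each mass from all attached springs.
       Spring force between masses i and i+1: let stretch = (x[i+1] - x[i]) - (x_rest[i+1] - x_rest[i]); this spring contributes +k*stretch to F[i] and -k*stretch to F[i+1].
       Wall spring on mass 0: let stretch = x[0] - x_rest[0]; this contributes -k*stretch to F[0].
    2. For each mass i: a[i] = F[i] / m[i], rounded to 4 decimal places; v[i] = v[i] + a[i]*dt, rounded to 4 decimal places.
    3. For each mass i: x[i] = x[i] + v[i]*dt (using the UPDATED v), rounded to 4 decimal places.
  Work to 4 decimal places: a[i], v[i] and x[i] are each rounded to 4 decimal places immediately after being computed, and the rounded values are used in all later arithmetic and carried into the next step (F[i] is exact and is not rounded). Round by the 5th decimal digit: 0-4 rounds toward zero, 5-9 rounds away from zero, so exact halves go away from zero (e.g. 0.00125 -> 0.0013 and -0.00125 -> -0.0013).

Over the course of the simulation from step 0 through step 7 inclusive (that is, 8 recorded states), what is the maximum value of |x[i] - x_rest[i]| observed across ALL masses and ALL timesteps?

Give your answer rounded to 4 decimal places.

Answer: 1.3254

Derivation:
Step 0: x=[6.0000 9.0000 14.0000] v=[0.0000 0.0000 0.0000]
Step 1: x=[5.7600 9.1600 14.0000] v=[-1.2000 0.8000 0.0000]
Step 2: x=[5.3312 9.4352 14.0064] v=[-2.1440 1.3760 0.0320]
Step 3: x=[4.8042 9.7478 14.0300] v=[-2.6349 1.5629 0.1178]
Step 4: x=[4.2884 10.0075 14.0823] v=[-2.5791 1.2983 0.2614]
Step 5: x=[3.8870 10.1356 14.1716] v=[-2.0068 0.6406 0.4464]
Step 6: x=[3.6746 10.0867 14.2994] v=[-1.0622 -0.2444 0.6392]
Step 7: x=[3.6812 9.8619 14.4587] v=[0.0328 -1.1242 0.7967]
Max displacement = 1.3254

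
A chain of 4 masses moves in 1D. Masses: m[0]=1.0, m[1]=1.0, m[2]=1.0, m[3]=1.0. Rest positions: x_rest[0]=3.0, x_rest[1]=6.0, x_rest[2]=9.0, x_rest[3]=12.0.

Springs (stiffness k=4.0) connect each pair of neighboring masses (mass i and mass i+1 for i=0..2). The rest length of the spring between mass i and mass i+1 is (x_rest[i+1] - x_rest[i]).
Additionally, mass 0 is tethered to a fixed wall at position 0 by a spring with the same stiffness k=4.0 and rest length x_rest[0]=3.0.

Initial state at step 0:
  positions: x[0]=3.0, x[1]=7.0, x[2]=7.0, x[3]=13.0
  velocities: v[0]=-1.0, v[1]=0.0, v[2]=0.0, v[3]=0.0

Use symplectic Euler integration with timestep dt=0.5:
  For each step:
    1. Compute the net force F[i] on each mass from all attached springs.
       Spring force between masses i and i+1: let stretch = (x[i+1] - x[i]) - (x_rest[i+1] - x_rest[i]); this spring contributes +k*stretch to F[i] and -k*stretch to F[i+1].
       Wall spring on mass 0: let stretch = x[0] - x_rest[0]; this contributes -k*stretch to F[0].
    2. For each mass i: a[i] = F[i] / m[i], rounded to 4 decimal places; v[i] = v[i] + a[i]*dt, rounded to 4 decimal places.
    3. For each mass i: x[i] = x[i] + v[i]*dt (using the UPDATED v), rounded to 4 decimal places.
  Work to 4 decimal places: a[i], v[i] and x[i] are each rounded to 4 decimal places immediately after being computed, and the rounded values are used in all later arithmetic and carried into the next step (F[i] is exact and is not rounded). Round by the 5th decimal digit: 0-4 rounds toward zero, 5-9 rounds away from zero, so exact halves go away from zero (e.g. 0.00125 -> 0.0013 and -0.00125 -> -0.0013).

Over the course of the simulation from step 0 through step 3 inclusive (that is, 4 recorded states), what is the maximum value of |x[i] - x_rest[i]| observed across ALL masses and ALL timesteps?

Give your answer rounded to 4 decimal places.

Step 0: x=[3.0000 7.0000 7.0000 13.0000] v=[-1.0000 0.0000 0.0000 0.0000]
Step 1: x=[3.5000 3.0000 13.0000 10.0000] v=[1.0000 -8.0000 12.0000 -6.0000]
Step 2: x=[0.0000 9.5000 6.0000 13.0000] v=[-7.0000 13.0000 -14.0000 6.0000]
Step 3: x=[6.0000 3.0000 9.5000 12.0000] v=[12.0000 -13.0000 7.0000 -2.0000]
Max displacement = 4.0000

Answer: 4.0000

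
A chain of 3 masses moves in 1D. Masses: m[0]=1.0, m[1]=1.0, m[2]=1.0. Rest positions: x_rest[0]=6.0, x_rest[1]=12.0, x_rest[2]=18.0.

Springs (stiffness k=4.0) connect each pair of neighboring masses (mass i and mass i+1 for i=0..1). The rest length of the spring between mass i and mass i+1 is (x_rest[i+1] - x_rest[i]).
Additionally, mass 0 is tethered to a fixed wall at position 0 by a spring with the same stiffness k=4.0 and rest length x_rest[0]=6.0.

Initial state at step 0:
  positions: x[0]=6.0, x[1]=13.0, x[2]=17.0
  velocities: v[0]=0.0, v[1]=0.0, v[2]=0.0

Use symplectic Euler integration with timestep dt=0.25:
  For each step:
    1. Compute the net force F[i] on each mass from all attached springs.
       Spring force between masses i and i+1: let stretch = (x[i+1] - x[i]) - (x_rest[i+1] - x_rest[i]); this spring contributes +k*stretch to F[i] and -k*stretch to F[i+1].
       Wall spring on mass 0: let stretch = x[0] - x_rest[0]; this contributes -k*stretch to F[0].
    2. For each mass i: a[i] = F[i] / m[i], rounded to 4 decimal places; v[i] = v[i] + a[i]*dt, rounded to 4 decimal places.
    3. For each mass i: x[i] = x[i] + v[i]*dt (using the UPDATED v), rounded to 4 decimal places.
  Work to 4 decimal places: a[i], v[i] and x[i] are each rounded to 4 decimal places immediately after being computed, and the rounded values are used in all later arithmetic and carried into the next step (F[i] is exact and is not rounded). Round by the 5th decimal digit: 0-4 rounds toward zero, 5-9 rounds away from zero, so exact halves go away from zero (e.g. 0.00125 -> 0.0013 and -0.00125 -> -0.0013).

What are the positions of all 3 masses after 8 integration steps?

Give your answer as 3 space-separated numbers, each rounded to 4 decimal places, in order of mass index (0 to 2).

Step 0: x=[6.0000 13.0000 17.0000] v=[0.0000 0.0000 0.0000]
Step 1: x=[6.2500 12.2500 17.5000] v=[1.0000 -3.0000 2.0000]
Step 2: x=[6.4375 11.3125 18.1875] v=[0.7500 -3.7500 2.7500]
Step 3: x=[6.2344 10.8750 18.6563] v=[-0.8125 -1.7500 1.8750]
Step 4: x=[5.6328 11.2227 18.6797] v=[-2.4063 1.3907 0.0937]
Step 5: x=[5.0205 12.0372 18.3389] v=[-2.4492 3.2578 -1.3633]
Step 6: x=[4.9073 12.6729 17.9227] v=[-0.4530 2.5428 -1.6650]
Step 7: x=[5.5086 12.6797 17.6940] v=[2.4053 0.0270 -0.9148]
Step 8: x=[6.5256 12.1473 17.7117] v=[4.0678 -2.1298 0.0709]

Answer: 6.5256 12.1473 17.7117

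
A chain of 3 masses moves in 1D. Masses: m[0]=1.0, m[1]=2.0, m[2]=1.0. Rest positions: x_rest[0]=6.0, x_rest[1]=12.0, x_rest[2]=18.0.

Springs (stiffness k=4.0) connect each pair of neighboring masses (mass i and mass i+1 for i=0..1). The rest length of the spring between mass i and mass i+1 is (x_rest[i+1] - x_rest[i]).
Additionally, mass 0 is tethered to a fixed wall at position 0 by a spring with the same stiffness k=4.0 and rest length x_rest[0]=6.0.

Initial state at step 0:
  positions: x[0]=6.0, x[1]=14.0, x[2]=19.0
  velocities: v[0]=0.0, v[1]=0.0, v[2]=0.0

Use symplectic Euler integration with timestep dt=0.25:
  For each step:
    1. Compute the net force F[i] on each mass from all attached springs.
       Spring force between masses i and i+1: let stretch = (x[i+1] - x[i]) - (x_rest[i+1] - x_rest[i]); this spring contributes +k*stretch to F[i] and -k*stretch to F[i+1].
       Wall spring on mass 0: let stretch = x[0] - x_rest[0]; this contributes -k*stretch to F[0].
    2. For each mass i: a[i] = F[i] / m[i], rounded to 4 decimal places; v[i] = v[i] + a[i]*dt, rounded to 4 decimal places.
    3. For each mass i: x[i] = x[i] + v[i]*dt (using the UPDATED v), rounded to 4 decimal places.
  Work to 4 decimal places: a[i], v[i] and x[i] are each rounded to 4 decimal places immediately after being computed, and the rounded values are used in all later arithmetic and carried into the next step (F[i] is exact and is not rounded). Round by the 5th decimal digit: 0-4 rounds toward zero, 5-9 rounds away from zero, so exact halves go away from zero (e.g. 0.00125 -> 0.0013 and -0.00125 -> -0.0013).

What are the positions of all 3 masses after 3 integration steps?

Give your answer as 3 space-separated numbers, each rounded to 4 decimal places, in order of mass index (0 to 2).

Answer: 7.5000 12.5781 19.8047

Derivation:
Step 0: x=[6.0000 14.0000 19.0000] v=[0.0000 0.0000 0.0000]
Step 1: x=[6.5000 13.6250 19.2500] v=[2.0000 -1.5000 1.0000]
Step 2: x=[7.1563 13.0625 19.5938] v=[2.6250 -2.2500 1.3750]
Step 3: x=[7.5000 12.5781 19.8047] v=[1.3749 -1.9375 0.8437]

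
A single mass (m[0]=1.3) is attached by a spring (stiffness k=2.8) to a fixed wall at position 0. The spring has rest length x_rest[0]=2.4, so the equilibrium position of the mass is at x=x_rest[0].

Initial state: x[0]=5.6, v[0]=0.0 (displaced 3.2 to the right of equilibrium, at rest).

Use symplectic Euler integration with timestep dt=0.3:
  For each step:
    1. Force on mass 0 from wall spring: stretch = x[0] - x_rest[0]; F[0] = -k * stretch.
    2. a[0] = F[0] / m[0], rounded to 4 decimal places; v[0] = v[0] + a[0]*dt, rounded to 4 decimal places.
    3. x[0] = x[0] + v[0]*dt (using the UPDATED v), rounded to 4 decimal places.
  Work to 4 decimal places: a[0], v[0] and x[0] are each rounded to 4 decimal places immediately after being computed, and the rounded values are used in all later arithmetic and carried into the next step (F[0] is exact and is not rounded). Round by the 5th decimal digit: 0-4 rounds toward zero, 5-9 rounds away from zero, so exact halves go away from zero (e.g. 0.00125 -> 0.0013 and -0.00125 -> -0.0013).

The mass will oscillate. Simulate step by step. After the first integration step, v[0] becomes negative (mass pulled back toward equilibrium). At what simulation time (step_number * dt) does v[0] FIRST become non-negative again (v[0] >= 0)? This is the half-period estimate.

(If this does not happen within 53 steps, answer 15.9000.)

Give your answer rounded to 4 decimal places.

Answer: 2.4000

Derivation:
Step 0: x=[5.6000] v=[0.0000]
Step 1: x=[4.9797] v=[-2.0677]
Step 2: x=[3.8593] v=[-3.7346]
Step 3: x=[2.4561] v=[-4.6775]
Step 4: x=[1.0420] v=[-4.7137]
Step 5: x=[-0.1089] v=[-3.8362]
Step 6: x=[-0.7734] v=[-2.2151]
Step 7: x=[-0.8228] v=[-0.1646]
Step 8: x=[-0.2475] v=[1.9178]
First v>=0 after going negative at step 8, time=2.4000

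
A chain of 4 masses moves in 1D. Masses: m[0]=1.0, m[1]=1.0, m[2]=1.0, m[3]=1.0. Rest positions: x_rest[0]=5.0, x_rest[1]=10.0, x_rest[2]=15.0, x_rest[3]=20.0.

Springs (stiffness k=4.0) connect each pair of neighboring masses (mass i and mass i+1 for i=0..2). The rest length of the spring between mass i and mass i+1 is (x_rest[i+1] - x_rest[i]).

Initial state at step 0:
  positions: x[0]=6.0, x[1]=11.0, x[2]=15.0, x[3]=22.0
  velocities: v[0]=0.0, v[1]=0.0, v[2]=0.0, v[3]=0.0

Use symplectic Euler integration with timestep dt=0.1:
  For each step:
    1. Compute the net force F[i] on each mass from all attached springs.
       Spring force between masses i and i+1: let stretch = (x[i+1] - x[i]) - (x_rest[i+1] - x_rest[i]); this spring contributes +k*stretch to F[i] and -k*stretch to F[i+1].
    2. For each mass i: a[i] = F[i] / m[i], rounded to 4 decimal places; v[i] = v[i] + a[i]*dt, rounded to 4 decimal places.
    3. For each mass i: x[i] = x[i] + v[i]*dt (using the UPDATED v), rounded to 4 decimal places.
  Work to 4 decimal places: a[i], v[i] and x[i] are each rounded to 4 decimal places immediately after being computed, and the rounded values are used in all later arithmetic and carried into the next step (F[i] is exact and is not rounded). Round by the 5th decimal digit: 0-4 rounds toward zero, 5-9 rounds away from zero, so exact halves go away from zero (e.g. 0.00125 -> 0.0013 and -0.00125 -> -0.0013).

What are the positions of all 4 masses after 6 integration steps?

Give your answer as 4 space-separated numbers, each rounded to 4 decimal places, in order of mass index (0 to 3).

Answer: 5.9173 10.6207 16.6525 20.8094

Derivation:
Step 0: x=[6.0000 11.0000 15.0000 22.0000] v=[0.0000 0.0000 0.0000 0.0000]
Step 1: x=[6.0000 10.9600 15.1200 21.9200] v=[0.0000 -0.4000 1.2000 -0.8000]
Step 2: x=[5.9984 10.8880 15.3456 21.7680] v=[-0.0160 -0.7200 2.2560 -1.5200]
Step 3: x=[5.9924 10.7987 15.6498 21.5591] v=[-0.0602 -0.8928 3.0419 -2.0890]
Step 4: x=[5.9786 10.7112 15.9963 21.3138] v=[-0.1377 -0.8749 3.4652 -2.4527]
Step 5: x=[5.9541 10.6458 16.3441 21.0558] v=[-0.2447 -0.6539 3.4782 -2.5797]
Step 6: x=[5.9173 10.6207 16.6525 20.8094] v=[-0.3680 -0.2513 3.0836 -2.4644]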